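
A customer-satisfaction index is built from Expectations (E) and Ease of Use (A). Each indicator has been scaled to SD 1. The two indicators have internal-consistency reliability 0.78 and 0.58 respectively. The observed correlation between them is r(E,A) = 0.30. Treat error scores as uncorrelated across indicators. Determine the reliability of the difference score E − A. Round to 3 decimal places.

Var(E−A) = 1 + 1 − 2·0.30 = 2 − 0.6 = 1.4.
Because errors are independent across components, Cov(Tᵢ,Tⱼ) = Cov(Xᵢ,Xⱼ); the off-diagonal part of the true-score variance is the same as above.
True-score variance = [0.78 + 0.58] − 0.6 = 1.36 − 0.6 = 0.76.
Reliability = 0.76 / 1.4 = 0.543.

0.543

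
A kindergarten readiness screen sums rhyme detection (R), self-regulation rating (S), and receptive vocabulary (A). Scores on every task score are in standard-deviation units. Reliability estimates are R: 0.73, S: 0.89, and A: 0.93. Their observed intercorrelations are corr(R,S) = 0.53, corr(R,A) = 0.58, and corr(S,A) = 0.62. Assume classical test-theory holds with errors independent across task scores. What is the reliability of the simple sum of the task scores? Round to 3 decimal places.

0.930

Var(R+S+A) = 3 + 2·[0.53 + 0.58 + 0.62] = 3 + 3.46 = 6.46.
Because errors are independent across components, Cov(Tᵢ,Tⱼ) = Cov(Xᵢ,Xⱼ); the off-diagonal part of the true-score variance is the same as above.
True-score variance = [0.73 + 0.89 + 0.93] + 3.46 = 2.55 + 3.46 = 6.01.
Reliability = 6.01 / 6.46 = 0.930.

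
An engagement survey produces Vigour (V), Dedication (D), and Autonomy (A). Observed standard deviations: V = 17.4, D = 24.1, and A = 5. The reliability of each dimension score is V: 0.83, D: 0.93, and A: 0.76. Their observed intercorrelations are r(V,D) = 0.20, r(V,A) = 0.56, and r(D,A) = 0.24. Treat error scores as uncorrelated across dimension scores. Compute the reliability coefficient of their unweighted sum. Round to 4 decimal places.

Var(V+D+A) = 17.4² + 24.1² + 5² + 2·[17.4·24.1·0.20 + 17.4·5·0.56 + 24.1·5·0.24] = 908.57 + 323.016 = 1231.59.
Because errors are independent across components, Cov(Tᵢ,Tⱼ) = Cov(Xᵢ,Xⱼ); the off-diagonal part of the true-score variance is the same as above.
True-score variance = [17.4²·0.83 + 24.1²·0.93 + 5²·0.76] + 323.016 = 810.444 + 323.016 = 1133.46.
Reliability = 1133.46 / 1231.59 = 0.9203.

0.9203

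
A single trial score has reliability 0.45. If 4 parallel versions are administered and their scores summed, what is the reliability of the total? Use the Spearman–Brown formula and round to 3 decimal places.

ρ_k = kρ / (1 + (k−1)ρ) = 4·0.45 / (1 + 3·0.45) = 1.800 / 2.350 = 0.766.

0.766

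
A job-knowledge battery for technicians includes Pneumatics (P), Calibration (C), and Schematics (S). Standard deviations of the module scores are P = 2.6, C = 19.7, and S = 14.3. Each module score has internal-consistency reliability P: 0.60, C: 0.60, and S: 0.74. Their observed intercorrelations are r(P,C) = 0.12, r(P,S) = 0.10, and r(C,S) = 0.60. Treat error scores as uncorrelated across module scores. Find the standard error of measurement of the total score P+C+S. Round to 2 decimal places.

Var(total) = 599.34 + 357.781 = 957.121.
True-score variance = 388.233 + 357.781 = 746.013, so reliability = 0.7794.
Error variance = 957.121 − 746.013 = 211.107; SEM = √211.107 = 14.53.

14.53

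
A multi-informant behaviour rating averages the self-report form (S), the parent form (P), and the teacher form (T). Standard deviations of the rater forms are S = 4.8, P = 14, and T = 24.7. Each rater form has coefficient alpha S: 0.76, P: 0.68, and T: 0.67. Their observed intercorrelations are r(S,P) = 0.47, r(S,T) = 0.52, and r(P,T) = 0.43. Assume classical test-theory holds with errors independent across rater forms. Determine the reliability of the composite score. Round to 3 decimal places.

0.795

Var(S+P+T) = 4.8² + 14² + 24.7² + 2·[4.8·14·0.47 + 4.8·24.7·0.52 + 14·24.7·0.43] = 829.13 + 483.858 = 1312.99.
Under uncorrelated errors the observed covariances equal the true-score covariances, so only the own-variance terms attenuate.
True-score variance = [4.8²·0.76 + 14²·0.68 + 24.7²·0.67] + 483.858 = 559.551 + 483.858 = 1043.41.
Reliability = 1043.41 / 1312.99 = 0.795.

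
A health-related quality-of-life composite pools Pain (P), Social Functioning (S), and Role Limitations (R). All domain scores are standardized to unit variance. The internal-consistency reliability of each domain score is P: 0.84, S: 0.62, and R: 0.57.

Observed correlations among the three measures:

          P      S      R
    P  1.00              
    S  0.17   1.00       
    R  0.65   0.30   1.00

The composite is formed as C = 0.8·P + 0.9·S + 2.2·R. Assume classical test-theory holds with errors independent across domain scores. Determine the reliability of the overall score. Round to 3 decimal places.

0.751

Var(C) = 0.8² + 0.9² + 2.2² + 2·[0.72·0.17 + 1.76·0.65 + 1.98·0.30] = 6.29 + 3.7208 = 10.0108.
Under uncorrelated errors the observed covariances equal the true-score covariances, so only the own-variance terms attenuate.
True-score variance = [0.8²·0.84 + 0.9²·0.62 + 2.2²·0.57] + 3.7208 = 3.7986 + 3.7208 = 7.5194.
Reliability = 7.5194 / 10.0108 = 0.751.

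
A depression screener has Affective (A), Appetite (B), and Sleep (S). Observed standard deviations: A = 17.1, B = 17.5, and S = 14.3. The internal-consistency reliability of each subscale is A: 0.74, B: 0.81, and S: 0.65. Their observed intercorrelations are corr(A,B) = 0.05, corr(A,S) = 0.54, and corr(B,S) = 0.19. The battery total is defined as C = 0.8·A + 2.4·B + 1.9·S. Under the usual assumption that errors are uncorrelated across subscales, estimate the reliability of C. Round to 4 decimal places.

0.8207

Var(C) = 0.8²·17.1² + 2.4²·17.5² + 1.9²·14.3² + 2·[1.92·17.1·17.5·0.05 + 1.52·17.1·14.3·0.54 + 4.56·17.5·14.3·0.19] = 2689.35 + 892.51 = 3581.86.
Because errors are independent across components, Cov(Tᵢ,Tⱼ) = Cov(Xᵢ,Xⱼ); the off-diagonal part of the true-score variance is the same as above.
True-score variance = [0.8²·17.1²·0.74 + 2.4²·17.5²·0.81 + 1.9²·14.3²·0.65] + 892.51 = 2047.16 + 892.51 = 2939.67.
Reliability = 2939.67 / 3581.86 = 0.8207.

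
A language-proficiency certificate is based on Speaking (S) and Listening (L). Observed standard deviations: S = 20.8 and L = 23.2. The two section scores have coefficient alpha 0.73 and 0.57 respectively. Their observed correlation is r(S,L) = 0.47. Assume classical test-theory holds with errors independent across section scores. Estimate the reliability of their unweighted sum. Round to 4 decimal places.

0.7555

Var(S+L) = 20.8² + 23.2² + 2·[20.8·23.2·0.47] = 970.88 + 453.606 = 1424.49.
Under uncorrelated errors the observed covariances equal the true-score covariances, so only the own-variance terms attenuate.
True-score variance = [20.8²·0.73 + 23.2²·0.57] + 453.606 = 622.624 + 453.606 = 1076.23.
Reliability = 1076.23 / 1424.49 = 0.7555.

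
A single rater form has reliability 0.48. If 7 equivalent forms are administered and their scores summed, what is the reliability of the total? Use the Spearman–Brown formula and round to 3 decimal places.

0.866

ρ_k = kρ / (1 + (k−1)ρ) = 7·0.48 / (1 + 6·0.48) = 3.360 / 3.880 = 0.866.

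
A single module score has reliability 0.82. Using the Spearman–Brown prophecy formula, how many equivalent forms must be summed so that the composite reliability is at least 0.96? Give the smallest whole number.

k ≥ ρ*(1−ρ₁)/(ρ₁(1−ρ*)) = 0.96·0.18 / (0.82·0.04) = 5.268.
Smallest integer k = 6.

6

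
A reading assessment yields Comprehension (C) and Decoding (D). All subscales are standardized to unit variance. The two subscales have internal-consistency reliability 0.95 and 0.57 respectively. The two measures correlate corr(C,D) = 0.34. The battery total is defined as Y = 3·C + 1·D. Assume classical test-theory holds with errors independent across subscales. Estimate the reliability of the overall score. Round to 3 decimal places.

Var(Y) = 3² + 1 + 2·[3·0.34] = 10 + 2.04 = 12.04.
With uncorrelated errors the cross-covariances are all true-score covariance, so they carry over unchanged; only the diagonal terms shrink to ρᵢσᵢ².
True-score variance = [3²·0.95 + 0.57] + 2.04 = 9.12 + 2.04 = 11.16.
Reliability = 11.16 / 12.04 = 0.927.

0.927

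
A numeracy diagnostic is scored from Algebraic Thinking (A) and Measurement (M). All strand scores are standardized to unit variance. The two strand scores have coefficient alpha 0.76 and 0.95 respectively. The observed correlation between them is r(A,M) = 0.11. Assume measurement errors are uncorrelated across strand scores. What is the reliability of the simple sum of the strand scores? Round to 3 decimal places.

Var(A+M) = 2 + 2·[0.11] = 2 + 0.22 = 2.22.
Because errors are independent across components, Cov(Tᵢ,Tⱼ) = Cov(Xᵢ,Xⱼ); the off-diagonal part of the true-score variance is the same as above.
True-score variance = [0.76 + 0.95] + 0.22 = 1.71 + 0.22 = 1.93.
Reliability = 1.93 / 2.22 = 0.869.

0.869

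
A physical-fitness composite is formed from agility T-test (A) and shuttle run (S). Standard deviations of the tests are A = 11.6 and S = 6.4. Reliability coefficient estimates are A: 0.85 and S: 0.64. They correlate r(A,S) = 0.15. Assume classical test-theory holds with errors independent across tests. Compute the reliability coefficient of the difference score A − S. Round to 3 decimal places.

Var(A−S) = 11.6² + 6.4² − 2·11.6·6.4·0.15 = 175.52 − 22.272 = 153.248.
Because errors are independent across components, Cov(Tᵢ,Tⱼ) = Cov(Xᵢ,Xⱼ); the off-diagonal part of the true-score variance is the same as above.
True-score variance = [11.6²·0.85 + 6.4²·0.64] − 22.272 = 140.59 − 22.272 = 118.318.
Reliability = 118.318 / 153.248 = 0.772.

0.772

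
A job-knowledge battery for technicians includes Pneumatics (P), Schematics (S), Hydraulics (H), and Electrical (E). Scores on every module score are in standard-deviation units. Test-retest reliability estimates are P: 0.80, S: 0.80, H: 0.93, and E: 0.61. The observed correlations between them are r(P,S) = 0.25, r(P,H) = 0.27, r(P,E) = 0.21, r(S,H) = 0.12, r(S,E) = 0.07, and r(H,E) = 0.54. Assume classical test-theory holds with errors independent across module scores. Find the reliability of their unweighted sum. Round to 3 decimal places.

Var(P+S+H+E) = 4 + 2·[0.25 + 0.27 + 0.21 + 0.12 + 0.07 + 0.54] = 4 + 2.92 = 6.92.
Under uncorrelated errors the observed covariances equal the true-score covariances, so only the own-variance terms attenuate.
True-score variance = [0.80 + 0.80 + 0.93 + 0.61] + 2.92 = 3.14 + 2.92 = 6.06.
Reliability = 6.06 / 6.92 = 0.876.

0.876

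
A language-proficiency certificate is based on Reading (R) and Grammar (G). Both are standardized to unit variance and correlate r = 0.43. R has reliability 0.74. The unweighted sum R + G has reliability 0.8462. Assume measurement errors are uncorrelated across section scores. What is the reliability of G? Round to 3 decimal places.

0.820

Var(R+G) = 2 + 2·0.43 = 2.860.
True-score variance = ρ_R + ρ_G + 2·0.43, so 0.8462 = (0.74 + ρ_G + 0.86) / 2.860.
ρ_G = 0.8462·2.860 − 0.74 − 0.86 = 0.820.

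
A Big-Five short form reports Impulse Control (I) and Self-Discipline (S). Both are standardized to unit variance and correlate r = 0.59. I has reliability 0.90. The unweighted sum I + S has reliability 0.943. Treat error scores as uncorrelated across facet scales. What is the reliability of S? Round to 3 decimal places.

0.919

Var(I+S) = 2 + 2·0.59 = 3.180.
True-score variance = ρ_I + ρ_S + 2·0.59, so 0.943 = (0.90 + ρ_S + 1.18) / 3.180.
ρ_S = 0.943·3.180 − 0.90 − 1.18 = 0.919.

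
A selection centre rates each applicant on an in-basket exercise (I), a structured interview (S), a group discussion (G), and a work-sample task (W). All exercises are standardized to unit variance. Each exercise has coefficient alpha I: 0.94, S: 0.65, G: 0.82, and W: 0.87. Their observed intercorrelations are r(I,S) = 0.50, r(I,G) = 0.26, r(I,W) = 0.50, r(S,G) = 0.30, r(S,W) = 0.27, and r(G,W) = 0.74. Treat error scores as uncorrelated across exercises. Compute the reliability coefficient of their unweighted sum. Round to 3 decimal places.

Var(I+S+G+W) = 4 + 2·[0.50 + 0.26 + 0.50 + 0.30 + 0.27 + 0.74] = 4 + 5.14 = 9.14.
Under uncorrelated errors the observed covariances equal the true-score covariances, so only the own-variance terms attenuate.
True-score variance = [0.94 + 0.65 + 0.82 + 0.87] + 5.14 = 3.28 + 5.14 = 8.42.
Reliability = 8.42 / 9.14 = 0.921.

0.921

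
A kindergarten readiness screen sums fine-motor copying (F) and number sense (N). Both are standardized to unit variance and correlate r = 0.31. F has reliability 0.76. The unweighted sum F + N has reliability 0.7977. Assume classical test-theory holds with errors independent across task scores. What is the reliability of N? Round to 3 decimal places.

Var(F+N) = 2 + 2·0.31 = 2.620.
True-score variance = ρ_F + ρ_N + 2·0.31, so 0.7977 = (0.76 + ρ_N + 0.62) / 2.620.
ρ_N = 0.7977·2.620 − 0.76 − 0.62 = 0.710.

0.710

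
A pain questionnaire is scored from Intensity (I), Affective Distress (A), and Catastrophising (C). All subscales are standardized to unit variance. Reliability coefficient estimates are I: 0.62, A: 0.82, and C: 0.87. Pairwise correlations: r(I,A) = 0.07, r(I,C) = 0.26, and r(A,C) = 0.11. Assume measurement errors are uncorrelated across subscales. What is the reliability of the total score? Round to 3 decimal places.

Var(I+A+C) = 3 + 2·[0.07 + 0.26 + 0.11] = 3 + 0.88 = 3.88.
With uncorrelated errors the cross-covariances are all true-score covariance, so they carry over unchanged; only the diagonal terms shrink to ρᵢσᵢ².
True-score variance = [0.62 + 0.82 + 0.87] + 0.88 = 2.31 + 0.88 = 3.19.
Reliability = 3.19 / 3.88 = 0.822.

0.822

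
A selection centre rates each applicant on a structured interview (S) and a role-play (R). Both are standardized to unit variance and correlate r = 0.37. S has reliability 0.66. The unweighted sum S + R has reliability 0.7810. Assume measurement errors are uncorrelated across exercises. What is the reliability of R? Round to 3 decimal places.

0.740

Var(S+R) = 2 + 2·0.37 = 2.740.
True-score variance = ρ_S + ρ_R + 2·0.37, so 0.7810 = (0.66 + ρ_R + 0.74) / 2.740.
ρ_R = 0.7810·2.740 − 0.66 − 0.74 = 0.740.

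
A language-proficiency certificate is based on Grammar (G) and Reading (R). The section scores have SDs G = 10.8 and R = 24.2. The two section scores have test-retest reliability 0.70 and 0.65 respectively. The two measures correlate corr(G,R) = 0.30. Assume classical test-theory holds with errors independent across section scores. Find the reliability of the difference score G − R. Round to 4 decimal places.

Var(G−R) = 10.8² + 24.2² − 2·10.8·24.2·0.30 = 702.28 − 156.816 = 545.464.
Because errors are independent across components, Cov(Tᵢ,Tⱼ) = Cov(Xᵢ,Xⱼ); the off-diagonal part of the true-score variance is the same as above.
True-score variance = [10.8²·0.70 + 24.2²·0.65] − 156.816 = 462.314 − 156.816 = 305.498.
Reliability = 305.498 / 545.464 = 0.5601.

0.5601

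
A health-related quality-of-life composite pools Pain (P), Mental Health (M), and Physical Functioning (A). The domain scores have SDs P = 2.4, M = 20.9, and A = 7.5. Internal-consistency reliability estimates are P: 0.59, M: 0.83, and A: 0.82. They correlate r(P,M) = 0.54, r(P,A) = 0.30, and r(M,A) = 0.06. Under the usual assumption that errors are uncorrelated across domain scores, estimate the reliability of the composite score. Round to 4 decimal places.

0.8511

Var(P+M+A) = 2.4² + 20.9² + 7.5² + 2·[2.4·20.9·0.54 + 2.4·7.5·0.30 + 20.9·7.5·0.06] = 498.82 + 83.7828 = 582.603.
Under uncorrelated errors the observed covariances equal the true-score covariances, so only the own-variance terms attenuate.
True-score variance = [2.4²·0.59 + 20.9²·0.83 + 7.5²·0.82] + 83.7828 = 412.076 + 83.7828 = 495.858.
Reliability = 495.858 / 582.603 = 0.8511.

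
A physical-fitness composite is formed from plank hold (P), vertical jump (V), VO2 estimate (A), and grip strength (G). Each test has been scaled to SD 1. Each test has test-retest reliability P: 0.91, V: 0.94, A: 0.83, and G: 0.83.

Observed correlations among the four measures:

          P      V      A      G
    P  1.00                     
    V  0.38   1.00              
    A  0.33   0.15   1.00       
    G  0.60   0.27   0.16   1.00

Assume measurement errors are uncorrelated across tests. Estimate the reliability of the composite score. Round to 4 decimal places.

Var(P+V+A+G) = 4 + 2·[0.38 + 0.33 + 0.60 + 0.15 + 0.27 + 0.16] = 4 + 3.78 = 7.78.
Under uncorrelated errors the observed covariances equal the true-score covariances, so only the own-variance terms attenuate.
True-score variance = [0.91 + 0.94 + 0.83 + 0.83] + 3.78 = 3.51 + 3.78 = 7.29.
Reliability = 7.29 / 7.78 = 0.9370.

0.9370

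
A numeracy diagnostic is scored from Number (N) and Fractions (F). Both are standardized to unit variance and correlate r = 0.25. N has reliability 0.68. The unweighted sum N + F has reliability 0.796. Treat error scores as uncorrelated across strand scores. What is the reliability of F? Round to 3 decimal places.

Var(N+F) = 2 + 2·0.25 = 2.500.
True-score variance = ρ_N + ρ_F + 2·0.25, so 0.796 = (0.68 + ρ_F + 0.50) / 2.500.
ρ_F = 0.796·2.500 − 0.68 − 0.50 = 0.810.

0.810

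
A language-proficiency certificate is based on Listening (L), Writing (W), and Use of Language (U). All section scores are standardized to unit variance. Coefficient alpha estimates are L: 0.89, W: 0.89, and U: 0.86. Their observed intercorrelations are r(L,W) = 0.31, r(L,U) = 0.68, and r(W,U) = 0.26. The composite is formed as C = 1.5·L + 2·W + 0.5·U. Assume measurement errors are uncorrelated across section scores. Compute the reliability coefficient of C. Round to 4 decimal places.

Var(C) = 1.5² + 2² + 0.5² + 2·[3·0.31 + 0.75·0.68 + 0.26] = 6.5 + 3.4 = 9.9.
Because errors are independent across components, Cov(Tᵢ,Tⱼ) = Cov(Xᵢ,Xⱼ); the off-diagonal part of the true-score variance is the same as above.
True-score variance = [1.5²·0.89 + 2²·0.89 + 0.5²·0.86] + 3.4 = 5.7775 + 3.4 = 9.1775.
Reliability = 9.1775 / 9.9 = 0.9270.

0.9270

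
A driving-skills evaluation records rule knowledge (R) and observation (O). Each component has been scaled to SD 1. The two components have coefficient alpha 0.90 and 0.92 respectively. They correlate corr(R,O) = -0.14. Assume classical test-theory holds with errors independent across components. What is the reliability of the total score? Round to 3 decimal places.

0.895

Var(R+O) = 2 + 2·[(-0.14)] = 2 − 0.28 = 1.72.
Because errors are independent across components, Cov(Tᵢ,Tⱼ) = Cov(Xᵢ,Xⱼ); the off-diagonal part of the true-score variance is the same as above.
True-score variance = [0.90 + 0.92] − 0.28 = 1.82 − 0.28 = 1.54.
Reliability = 1.54 / 1.72 = 0.895.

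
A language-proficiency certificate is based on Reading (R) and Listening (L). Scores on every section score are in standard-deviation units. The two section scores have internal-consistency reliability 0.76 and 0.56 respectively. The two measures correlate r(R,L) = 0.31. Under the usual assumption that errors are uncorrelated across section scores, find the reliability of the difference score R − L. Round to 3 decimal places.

0.507

Var(R−L) = 1 + 1 − 2·0.31 = 2 − 0.62 = 1.38.
Because errors are independent across components, Cov(Tᵢ,Tⱼ) = Cov(Xᵢ,Xⱼ); the off-diagonal part of the true-score variance is the same as above.
True-score variance = [0.76 + 0.56] − 0.62 = 1.32 − 0.62 = 0.7.
Reliability = 0.7 / 1.38 = 0.507.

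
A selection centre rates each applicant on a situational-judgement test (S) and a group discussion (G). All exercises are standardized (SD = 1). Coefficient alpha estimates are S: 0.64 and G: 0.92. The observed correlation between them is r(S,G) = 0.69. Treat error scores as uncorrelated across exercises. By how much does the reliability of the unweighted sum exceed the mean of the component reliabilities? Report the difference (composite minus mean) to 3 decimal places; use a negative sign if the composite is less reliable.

Var(sum) = 2 + 1.38 = 3.38; true-score variance = 1.56 + 1.38 = 2.94; composite reliability = 0.8698.
Mean component reliability = 0.7800.
Difference = 0.8698 − 0.7800 = 0.090.

0.090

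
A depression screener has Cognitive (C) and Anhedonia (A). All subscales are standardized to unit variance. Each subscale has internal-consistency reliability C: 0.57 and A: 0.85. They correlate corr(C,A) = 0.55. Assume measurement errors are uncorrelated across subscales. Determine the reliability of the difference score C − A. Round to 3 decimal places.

0.356

Var(C−A) = 1 + 1 − 2·0.55 = 2 − 1.1 = 0.9.
Under uncorrelated errors the observed covariances equal the true-score covariances, so only the own-variance terms attenuate.
True-score variance = [0.57 + 0.85] − 1.1 = 1.42 − 1.1 = 0.32.
Reliability = 0.32 / 0.9 = 0.356.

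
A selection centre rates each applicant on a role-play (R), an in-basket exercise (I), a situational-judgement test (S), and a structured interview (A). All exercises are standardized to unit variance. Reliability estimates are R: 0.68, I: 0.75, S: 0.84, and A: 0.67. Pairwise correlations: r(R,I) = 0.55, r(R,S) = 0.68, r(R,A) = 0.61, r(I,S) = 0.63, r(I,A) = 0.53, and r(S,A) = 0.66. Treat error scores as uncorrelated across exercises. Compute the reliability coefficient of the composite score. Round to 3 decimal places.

0.906

Var(R+I+S+A) = 4 + 2·[0.55 + 0.68 + 0.61 + 0.63 + 0.53 + 0.66] = 4 + 7.32 = 11.32.
Under uncorrelated errors the observed covariances equal the true-score covariances, so only the own-variance terms attenuate.
True-score variance = [0.68 + 0.75 + 0.84 + 0.67] + 7.32 = 2.94 + 7.32 = 10.26.
Reliability = 10.26 / 11.32 = 0.906.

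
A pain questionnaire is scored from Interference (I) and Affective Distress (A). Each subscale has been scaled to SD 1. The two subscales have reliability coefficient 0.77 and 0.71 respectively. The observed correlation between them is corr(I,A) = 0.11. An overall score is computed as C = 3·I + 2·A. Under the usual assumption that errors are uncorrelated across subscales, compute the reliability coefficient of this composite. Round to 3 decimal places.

0.774

Var(C) = 3² + 2² + 2·[6·0.11] = 13 + 1.32 = 14.32.
Because errors are independent across components, Cov(Tᵢ,Tⱼ) = Cov(Xᵢ,Xⱼ); the off-diagonal part of the true-score variance is the same as above.
True-score variance = [3²·0.77 + 2²·0.71] + 1.32 = 9.77 + 1.32 = 11.09.
Reliability = 11.09 / 14.32 = 0.774.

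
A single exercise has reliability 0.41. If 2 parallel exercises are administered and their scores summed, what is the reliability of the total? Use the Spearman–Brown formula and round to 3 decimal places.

0.582

ρ_k = kρ / (1 + (k−1)ρ) = 2·0.41 / (1 + 1·0.41) = 0.820 / 1.410 = 0.582.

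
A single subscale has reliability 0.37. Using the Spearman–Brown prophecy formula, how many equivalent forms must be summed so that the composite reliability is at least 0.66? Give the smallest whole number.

4

k ≥ ρ*(1−ρ₁)/(ρ₁(1−ρ*)) = 0.66·0.63 / (0.37·0.34) = 3.305.
Smallest integer k = 4.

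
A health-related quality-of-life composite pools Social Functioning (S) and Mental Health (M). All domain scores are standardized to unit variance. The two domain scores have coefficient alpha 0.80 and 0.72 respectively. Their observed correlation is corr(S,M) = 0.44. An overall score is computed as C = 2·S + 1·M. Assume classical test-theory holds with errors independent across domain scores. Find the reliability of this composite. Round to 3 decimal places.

0.840

Var(C) = 2² + 1 + 2·[2·0.44] = 5 + 1.76 = 6.76.
With uncorrelated errors the cross-covariances are all true-score covariance, so they carry over unchanged; only the diagonal terms shrink to ρᵢσᵢ².
True-score variance = [2²·0.80 + 0.72] + 1.76 = 3.92 + 1.76 = 5.68.
Reliability = 5.68 / 6.76 = 0.840.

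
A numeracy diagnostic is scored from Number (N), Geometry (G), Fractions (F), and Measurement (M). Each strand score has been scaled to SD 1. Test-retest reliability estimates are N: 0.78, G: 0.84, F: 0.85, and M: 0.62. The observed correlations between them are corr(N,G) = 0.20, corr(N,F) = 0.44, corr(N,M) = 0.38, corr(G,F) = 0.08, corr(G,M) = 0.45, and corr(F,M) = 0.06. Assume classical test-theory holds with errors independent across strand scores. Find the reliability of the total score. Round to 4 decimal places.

Var(N+G+F+M) = 4 + 2·[0.20 + 0.44 + 0.38 + 0.08 + 0.45 + 0.06] = 4 + 3.22 = 7.22.
Because errors are independent across components, Cov(Tᵢ,Tⱼ) = Cov(Xᵢ,Xⱼ); the off-diagonal part of the true-score variance is the same as above.
True-score variance = [0.78 + 0.84 + 0.85 + 0.62] + 3.22 = 3.09 + 3.22 = 6.31.
Reliability = 6.31 / 7.22 = 0.8740.

0.8740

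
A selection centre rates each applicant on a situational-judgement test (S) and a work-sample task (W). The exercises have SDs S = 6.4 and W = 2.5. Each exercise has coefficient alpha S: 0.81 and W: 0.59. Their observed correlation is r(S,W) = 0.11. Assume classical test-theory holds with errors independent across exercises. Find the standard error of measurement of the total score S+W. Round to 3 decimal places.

3.216

Var(total) = 47.21 + 3.52 = 50.73.
True-score variance = 36.8651 + 3.52 = 40.3851, so reliability = 0.7961.
Error variance = 50.73 − 40.3851 = 10.3449; SEM = √10.3449 = 3.216.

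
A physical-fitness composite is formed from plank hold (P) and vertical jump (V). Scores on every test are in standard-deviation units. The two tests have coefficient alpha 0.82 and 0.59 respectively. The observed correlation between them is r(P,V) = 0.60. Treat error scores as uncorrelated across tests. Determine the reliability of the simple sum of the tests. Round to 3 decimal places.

0.816

Var(P+V) = 2 + 2·[0.60] = 2 + 1.2 = 3.2.
Because errors are independent across components, Cov(Tᵢ,Tⱼ) = Cov(Xᵢ,Xⱼ); the off-diagonal part of the true-score variance is the same as above.
True-score variance = [0.82 + 0.59] + 1.2 = 1.41 + 1.2 = 2.61.
Reliability = 2.61 / 3.2 = 0.816.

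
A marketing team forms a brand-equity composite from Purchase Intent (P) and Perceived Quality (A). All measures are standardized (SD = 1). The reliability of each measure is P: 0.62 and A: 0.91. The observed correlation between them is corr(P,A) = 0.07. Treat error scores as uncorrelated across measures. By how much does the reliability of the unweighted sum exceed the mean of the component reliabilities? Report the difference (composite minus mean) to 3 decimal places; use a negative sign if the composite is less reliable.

0.015

Var(sum) = 2 + 0.14 = 2.14; true-score variance = 1.53 + 0.14 = 1.67; composite reliability = 0.7804.
Mean component reliability = 0.7650.
Difference = 0.7804 − 0.7650 = 0.015.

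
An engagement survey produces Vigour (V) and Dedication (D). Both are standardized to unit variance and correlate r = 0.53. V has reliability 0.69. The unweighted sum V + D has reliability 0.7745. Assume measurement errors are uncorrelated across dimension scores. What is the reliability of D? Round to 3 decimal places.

Var(V+D) = 2 + 2·0.53 = 3.060.
True-score variance = ρ_V + ρ_D + 2·0.53, so 0.7745 = (0.69 + ρ_D + 1.06) / 3.060.
ρ_D = 0.7745·3.060 − 0.69 − 1.06 = 0.620.

0.620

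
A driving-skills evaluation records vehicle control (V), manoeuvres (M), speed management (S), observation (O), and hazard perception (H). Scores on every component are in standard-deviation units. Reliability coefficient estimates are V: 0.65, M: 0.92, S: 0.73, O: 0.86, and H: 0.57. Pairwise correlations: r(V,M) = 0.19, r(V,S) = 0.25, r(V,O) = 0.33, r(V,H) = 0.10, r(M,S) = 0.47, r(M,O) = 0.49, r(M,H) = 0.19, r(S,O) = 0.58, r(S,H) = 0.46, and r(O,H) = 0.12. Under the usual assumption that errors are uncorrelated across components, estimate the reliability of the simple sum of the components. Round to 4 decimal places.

0.8882

Var(V+M+S+O+H) = 5 + 2·[0.19 + 0.25 + 0.33 + 0.10 + 0.47 + 0.49 + 0.19 + 0.58 + 0.46 + 0.12] = 5 + 6.36 = 11.36.
Because errors are independent across components, Cov(Tᵢ,Tⱼ) = Cov(Xᵢ,Xⱼ); the off-diagonal part of the true-score variance is the same as above.
True-score variance = [0.65 + 0.92 + 0.73 + 0.86 + 0.57] + 6.36 = 3.73 + 6.36 = 10.09.
Reliability = 10.09 / 11.36 = 0.8882.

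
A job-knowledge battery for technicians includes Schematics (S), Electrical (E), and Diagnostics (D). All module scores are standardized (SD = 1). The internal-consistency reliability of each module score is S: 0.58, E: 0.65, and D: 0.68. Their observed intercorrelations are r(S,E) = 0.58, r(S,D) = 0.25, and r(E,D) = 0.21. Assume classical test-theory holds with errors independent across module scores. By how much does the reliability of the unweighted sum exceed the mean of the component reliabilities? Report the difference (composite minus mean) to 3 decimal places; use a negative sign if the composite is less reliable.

Var(sum) = 3 + 2.08 = 5.08; true-score variance = 1.91 + 2.08 = 3.99; composite reliability = 0.7854.
Mean component reliability = 0.6367.
Difference = 0.7854 − 0.6367 = 0.149.

0.149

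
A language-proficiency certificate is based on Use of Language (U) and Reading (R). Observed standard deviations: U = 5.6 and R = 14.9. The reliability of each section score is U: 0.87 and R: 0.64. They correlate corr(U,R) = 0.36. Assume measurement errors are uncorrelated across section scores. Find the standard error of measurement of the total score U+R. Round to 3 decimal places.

9.165

Var(total) = 253.37 + 60.0768 = 313.447.
True-score variance = 169.37 + 60.0768 = 229.446, so reliability = 0.7320.
Error variance = 313.447 − 229.446 = 84.0004; SEM = √84.0004 = 9.165.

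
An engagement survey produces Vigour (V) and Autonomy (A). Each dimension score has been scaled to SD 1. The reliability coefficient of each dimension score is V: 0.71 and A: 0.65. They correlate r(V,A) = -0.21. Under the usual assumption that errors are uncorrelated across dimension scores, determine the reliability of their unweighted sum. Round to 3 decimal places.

0.595

Var(V+A) = 2 + 2·[(-0.21)] = 2 − 0.42 = 1.58.
Under uncorrelated errors the observed covariances equal the true-score covariances, so only the own-variance terms attenuate.
True-score variance = [0.71 + 0.65] − 0.42 = 1.36 − 0.42 = 0.94.
Reliability = 0.94 / 1.58 = 0.595.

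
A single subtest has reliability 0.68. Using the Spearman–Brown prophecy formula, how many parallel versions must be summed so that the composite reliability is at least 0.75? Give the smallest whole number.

2

k ≥ ρ*(1−ρ₁)/(ρ₁(1−ρ*)) = 0.75·0.32 / (0.68·0.25) = 1.412.
Smallest integer k = 2.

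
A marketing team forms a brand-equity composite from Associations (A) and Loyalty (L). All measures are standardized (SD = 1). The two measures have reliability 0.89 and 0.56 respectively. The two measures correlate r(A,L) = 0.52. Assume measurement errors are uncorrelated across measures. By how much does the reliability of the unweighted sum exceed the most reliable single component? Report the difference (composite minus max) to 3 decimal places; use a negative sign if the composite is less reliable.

-0.071

Var(sum) = 2 + 1.04 = 3.04; true-score variance = 1.45 + 1.04 = 2.49; composite reliability = 0.8191.
Max component reliability = 0.8900.
Difference = 0.8191 − 0.8900 = -0.071.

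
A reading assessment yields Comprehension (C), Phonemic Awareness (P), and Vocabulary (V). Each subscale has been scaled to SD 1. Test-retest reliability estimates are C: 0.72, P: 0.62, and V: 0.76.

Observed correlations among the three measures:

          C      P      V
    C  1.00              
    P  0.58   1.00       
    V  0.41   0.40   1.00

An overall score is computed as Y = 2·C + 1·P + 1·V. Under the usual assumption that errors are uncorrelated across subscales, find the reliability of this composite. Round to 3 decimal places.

0.838

Var(Y) = 2² + 1 + 1 + 2·[2·0.58 + 2·0.41 + 0.40] = 6 + 4.76 = 10.76.
Under uncorrelated errors the observed covariances equal the true-score covariances, so only the own-variance terms attenuate.
True-score variance = [2²·0.72 + 0.62 + 0.76] + 4.76 = 4.26 + 4.76 = 9.02.
Reliability = 9.02 / 10.76 = 0.838.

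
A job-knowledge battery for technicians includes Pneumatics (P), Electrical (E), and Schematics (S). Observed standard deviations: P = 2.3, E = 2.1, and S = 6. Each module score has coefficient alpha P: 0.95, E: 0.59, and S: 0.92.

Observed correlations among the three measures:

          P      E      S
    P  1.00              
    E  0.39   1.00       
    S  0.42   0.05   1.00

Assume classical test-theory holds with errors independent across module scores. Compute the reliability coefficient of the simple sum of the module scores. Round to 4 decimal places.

0.9205

Var(P+E+S) = 2.3² + 2.1² + 6² + 2·[2.3·2.1·0.39 + 2.3·6·0.42 + 2.1·6·0.05] = 45.7 + 16.6194 = 62.3194.
Under uncorrelated errors the observed covariances equal the true-score covariances, so only the own-variance terms attenuate.
True-score variance = [2.3²·0.95 + 2.1²·0.59 + 6²·0.92] + 16.6194 = 40.7474 + 16.6194 = 57.3668.
Reliability = 57.3668 / 62.3194 = 0.9205.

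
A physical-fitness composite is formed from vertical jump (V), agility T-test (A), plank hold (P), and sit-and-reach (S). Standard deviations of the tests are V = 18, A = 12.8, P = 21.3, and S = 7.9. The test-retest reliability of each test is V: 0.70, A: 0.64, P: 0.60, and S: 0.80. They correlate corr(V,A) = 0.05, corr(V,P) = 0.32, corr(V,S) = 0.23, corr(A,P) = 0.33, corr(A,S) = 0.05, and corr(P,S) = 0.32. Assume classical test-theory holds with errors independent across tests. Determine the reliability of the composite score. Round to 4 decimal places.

0.7859

Var(V+A+P+S) = 18² + 12.8² + 21.3² + 7.9² + 2·[18·12.8·0.05 + 18·21.3·0.32 + 18·7.9·0.23 + 12.8·21.3·0.33 + 12.8·7.9·0.05 + 21.3·7.9·0.32] = 1003.94 + 631.575 = 1635.52.
Under uncorrelated errors the observed covariances equal the true-score covariances, so only the own-variance terms attenuate.
True-score variance = [18²·0.70 + 12.8²·0.64 + 21.3²·0.60 + 7.9²·0.80] + 631.575 = 653.8 + 631.575 = 1285.37.
Reliability = 1285.37 / 1635.52 = 0.7859.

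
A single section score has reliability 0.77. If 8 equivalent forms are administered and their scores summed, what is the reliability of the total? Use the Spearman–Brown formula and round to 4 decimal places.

ρ_k = kρ / (1 + (k−1)ρ) = 8·0.77 / (1 + 7·0.77) = 6.160 / 6.390 = 0.9640.

0.9640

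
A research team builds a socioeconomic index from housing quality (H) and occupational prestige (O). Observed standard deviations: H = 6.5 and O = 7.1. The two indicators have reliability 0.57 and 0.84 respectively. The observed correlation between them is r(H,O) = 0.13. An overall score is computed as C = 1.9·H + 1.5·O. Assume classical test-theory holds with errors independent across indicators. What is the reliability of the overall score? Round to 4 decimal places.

Var(C) = 1.9²·6.5² + 1.5²·7.1² + 2·[2.85·6.5·7.1·0.13] = 265.945 + 34.1971 = 300.142.
Because errors are independent across components, Cov(Tᵢ,Tⱼ) = Cov(Xᵢ,Xⱼ); the off-diagonal part of the true-score variance is the same as above.
True-score variance = [1.9²·6.5²·0.57 + 1.5²·7.1²·0.84] + 34.1971 = 182.213 + 34.1971 = 216.41.
Reliability = 216.41 / 300.142 = 0.7210.

0.7210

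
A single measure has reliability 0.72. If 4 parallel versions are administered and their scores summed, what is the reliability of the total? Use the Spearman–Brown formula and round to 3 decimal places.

ρ_k = kρ / (1 + (k−1)ρ) = 4·0.72 / (1 + 3·0.72) = 2.880 / 3.160 = 0.911.

0.911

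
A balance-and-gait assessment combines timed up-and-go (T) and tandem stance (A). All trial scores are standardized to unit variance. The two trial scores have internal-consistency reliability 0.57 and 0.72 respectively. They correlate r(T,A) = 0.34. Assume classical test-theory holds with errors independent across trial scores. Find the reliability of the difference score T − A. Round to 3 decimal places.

0.462

Var(T−A) = 1 + 1 − 2·0.34 = 2 − 0.68 = 1.32.
Under uncorrelated errors the observed covariances equal the true-score covariances, so only the own-variance terms attenuate.
True-score variance = [0.57 + 0.72] − 0.68 = 1.29 − 0.68 = 0.61.
Reliability = 0.61 / 1.32 = 0.462.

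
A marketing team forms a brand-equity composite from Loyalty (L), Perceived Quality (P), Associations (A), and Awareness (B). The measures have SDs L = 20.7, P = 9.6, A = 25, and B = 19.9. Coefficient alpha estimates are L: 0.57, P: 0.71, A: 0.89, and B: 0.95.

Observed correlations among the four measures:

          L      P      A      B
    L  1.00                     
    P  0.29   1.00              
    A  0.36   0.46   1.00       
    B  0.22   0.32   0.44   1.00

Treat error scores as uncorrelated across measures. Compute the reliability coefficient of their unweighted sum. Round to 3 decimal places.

0.900

Var(L+P+A+B) = 20.7² + 9.6² + 25² + 19.9² + 2·[20.7·9.6·0.29 + 20.7·25·0.36 + 20.7·19.9·0.22 + 9.6·25·0.46 + 9.6·19.9·0.32 + 25·19.9·0.44] = 1541.66 + 1449.97 = 2991.63.
With uncorrelated errors the cross-covariances are all true-score covariance, so they carry over unchanged; only the diagonal terms shrink to ρᵢσᵢ².
True-score variance = [20.7²·0.57 + 9.6²·0.71 + 25²·0.89 + 19.9²·0.95] + 1449.97 = 1242.13 + 1449.97 = 2692.1.
Reliability = 2692.1 / 2991.63 = 0.900.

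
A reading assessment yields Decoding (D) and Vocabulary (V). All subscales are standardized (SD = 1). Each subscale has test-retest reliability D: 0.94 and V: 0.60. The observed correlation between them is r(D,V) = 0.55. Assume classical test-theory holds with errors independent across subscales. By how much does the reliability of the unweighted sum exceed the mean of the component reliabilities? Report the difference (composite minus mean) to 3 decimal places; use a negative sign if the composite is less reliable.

Var(sum) = 2 + 1.1 = 3.1; true-score variance = 1.54 + 1.1 = 2.64; composite reliability = 0.8516.
Mean component reliability = 0.7700.
Difference = 0.8516 − 0.7700 = 0.082.

0.082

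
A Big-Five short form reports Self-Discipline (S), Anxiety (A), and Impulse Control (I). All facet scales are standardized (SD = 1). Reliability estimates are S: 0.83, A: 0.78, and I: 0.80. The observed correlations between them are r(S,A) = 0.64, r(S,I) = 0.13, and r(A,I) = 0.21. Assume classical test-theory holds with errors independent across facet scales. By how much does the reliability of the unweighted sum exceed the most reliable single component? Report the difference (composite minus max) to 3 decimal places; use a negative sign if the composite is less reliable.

Var(sum) = 3 + 1.96 = 4.96; true-score variance = 2.41 + 1.96 = 4.37; composite reliability = 0.8810.
Max component reliability = 0.8300.
Difference = 0.8810 − 0.8300 = 0.051.

0.051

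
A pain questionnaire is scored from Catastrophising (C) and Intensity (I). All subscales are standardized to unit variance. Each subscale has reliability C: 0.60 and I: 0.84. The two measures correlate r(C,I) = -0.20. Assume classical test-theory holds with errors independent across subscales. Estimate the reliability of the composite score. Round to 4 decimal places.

0.6500

Var(C+I) = 2 + 2·[(-0.20)] = 2 − 0.4 = 1.6.
With uncorrelated errors the cross-covariances are all true-score covariance, so they carry over unchanged; only the diagonal terms shrink to ρᵢσᵢ².
True-score variance = [0.60 + 0.84] − 0.4 = 1.44 − 0.4 = 1.04.
Reliability = 1.04 / 1.6 = 0.6500.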